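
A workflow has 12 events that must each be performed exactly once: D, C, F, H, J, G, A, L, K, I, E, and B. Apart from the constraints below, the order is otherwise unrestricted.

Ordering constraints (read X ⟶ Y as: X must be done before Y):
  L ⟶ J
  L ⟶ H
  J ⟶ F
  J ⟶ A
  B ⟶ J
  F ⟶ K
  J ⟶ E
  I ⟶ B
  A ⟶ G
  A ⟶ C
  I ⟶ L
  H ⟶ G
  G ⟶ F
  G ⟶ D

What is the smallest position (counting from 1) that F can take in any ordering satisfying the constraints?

The events that are forced before F, directly or transitively, are H, J, G, A, L, I, B. That's 7 events.
With 7 mandatory predecessors, the earliest F can sit is position 7+1 = 8, and placing just those 7 first achieves it.

8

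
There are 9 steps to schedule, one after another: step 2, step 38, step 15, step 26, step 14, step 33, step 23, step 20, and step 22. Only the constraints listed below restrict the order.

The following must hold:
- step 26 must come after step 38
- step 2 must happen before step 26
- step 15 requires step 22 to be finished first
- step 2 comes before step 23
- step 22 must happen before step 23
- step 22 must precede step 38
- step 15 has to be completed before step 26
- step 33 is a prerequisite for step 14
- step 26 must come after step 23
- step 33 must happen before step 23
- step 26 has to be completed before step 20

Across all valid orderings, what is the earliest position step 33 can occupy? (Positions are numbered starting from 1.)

1

No constraint forces any other step before step 33, so it can be placed first.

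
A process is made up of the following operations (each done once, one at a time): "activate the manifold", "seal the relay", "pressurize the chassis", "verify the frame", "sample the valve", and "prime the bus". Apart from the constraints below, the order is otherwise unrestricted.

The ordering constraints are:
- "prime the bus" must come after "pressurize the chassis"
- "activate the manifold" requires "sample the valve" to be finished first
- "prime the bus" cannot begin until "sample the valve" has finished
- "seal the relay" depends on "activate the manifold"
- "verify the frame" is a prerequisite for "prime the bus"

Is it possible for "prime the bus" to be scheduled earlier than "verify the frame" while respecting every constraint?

No

Following "verify the frame" → "prime the bus", "verify the frame" must precede "prime the bus" in every valid ordering.
Hence "prime the bus" can never be scheduled before "verify the frame".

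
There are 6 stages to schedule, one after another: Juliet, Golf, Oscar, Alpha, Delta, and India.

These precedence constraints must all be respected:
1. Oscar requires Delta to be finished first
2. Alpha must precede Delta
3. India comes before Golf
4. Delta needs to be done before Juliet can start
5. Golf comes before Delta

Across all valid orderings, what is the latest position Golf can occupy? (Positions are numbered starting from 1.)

3

The stages that are forced after Golf, directly or by a chain of constraints, are Juliet, Oscar, Delta. That's 3 stages.
So at least 3 stages follow Golf, putting Golf no later than position 3. That position is achievable by scheduling everything else first.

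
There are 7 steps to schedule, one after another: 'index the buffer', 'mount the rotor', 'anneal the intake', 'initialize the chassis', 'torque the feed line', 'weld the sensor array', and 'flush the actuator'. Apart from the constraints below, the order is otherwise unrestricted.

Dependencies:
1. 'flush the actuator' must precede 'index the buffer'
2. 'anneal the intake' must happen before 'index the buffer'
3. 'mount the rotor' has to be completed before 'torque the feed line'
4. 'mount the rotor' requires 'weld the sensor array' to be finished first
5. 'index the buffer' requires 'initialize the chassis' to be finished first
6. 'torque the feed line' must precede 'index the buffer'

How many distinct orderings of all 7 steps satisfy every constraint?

4 steps have no prerequisites ('anneal the intake', 'initialize the chassis', 'weld the sensor array', 'flush the actuator'), so any of them could come first.
Systematically extending each partial ordering one step at a time and counting, there are 120 complete orderings.

120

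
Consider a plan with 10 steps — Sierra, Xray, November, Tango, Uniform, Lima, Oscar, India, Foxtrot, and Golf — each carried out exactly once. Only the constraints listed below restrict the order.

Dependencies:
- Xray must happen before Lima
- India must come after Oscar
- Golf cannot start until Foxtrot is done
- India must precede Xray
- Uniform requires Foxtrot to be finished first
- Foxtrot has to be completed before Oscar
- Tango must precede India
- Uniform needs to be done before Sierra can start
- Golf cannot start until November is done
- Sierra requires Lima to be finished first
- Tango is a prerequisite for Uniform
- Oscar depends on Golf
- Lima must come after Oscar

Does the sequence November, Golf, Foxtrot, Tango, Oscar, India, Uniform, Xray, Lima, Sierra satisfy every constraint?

The sequence places Golf ahead of Foxtrot.
That contradicts the constraint that Foxtrot must precede Golf.

No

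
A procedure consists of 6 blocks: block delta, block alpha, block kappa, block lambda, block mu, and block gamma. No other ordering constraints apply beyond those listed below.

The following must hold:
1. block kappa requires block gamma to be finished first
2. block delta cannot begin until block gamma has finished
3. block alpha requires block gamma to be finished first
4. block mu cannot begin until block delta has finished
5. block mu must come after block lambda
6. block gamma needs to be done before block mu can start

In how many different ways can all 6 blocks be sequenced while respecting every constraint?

52

2 blocks have no prerequisites (block lambda, block gamma), so any of them could come first.
Systematically extending each partial ordering one block at a time and counting, there are 52 complete orderings.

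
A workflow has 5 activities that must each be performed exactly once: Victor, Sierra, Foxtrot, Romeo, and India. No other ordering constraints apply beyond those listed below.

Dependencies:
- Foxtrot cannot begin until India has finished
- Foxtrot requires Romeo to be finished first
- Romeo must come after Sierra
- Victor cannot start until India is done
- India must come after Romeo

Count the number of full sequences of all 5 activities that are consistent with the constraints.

2

Sierra is the only activity with nothing required before it, so every ordering starts there.
Systematically extending each partial ordering one activity at a time and counting, there are 2 complete orderings.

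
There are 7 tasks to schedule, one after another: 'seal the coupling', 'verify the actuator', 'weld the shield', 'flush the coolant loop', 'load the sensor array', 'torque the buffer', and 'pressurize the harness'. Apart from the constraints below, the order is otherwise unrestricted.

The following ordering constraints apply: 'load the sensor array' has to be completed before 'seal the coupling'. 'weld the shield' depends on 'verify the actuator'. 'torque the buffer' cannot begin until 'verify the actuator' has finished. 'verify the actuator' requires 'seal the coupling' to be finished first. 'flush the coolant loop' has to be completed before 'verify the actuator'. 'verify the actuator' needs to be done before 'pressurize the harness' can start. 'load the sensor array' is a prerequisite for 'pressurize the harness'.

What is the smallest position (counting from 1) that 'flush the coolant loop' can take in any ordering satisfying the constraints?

1

'flush the coolant loop' has no prerequisites at all, so it can go in position 1.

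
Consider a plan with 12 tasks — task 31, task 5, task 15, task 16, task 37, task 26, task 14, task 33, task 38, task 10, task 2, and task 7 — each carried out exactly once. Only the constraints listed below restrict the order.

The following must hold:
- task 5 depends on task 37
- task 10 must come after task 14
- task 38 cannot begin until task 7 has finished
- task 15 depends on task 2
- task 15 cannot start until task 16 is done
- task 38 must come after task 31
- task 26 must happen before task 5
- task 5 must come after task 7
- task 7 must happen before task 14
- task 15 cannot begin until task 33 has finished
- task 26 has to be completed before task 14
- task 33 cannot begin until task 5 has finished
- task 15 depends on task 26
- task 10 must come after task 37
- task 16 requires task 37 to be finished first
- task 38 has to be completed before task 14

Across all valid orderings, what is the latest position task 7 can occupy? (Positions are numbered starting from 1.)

Every task that must follow task 7 has to come after it. Tracing all chains starting from task 7, those tasks are: task 5, task 15, task 14, task 33, task 38, task 10 — 6 in total.
With 6 mandatory successors out of 12 tasks total, the latest slot for task 7 is 12−6 = 6, and it's reachable by doing all non-successors before task 7.

6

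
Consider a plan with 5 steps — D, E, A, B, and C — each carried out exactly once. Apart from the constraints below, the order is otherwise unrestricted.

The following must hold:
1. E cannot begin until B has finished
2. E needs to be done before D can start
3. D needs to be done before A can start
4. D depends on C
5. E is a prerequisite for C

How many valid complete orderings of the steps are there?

1

Only B has no prerequisites, so it must go first.
Continuing from there, at each step only one step has all its prerequisites placed, so the ordering is fully determined — there is exactly 1.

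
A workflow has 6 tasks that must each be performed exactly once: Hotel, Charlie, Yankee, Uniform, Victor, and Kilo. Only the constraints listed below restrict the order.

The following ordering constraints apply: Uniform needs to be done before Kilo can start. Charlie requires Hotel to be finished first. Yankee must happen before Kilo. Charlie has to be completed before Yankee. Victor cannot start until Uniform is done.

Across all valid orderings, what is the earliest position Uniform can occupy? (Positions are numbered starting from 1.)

Nothing is required before Uniform; it can be the very first task.

1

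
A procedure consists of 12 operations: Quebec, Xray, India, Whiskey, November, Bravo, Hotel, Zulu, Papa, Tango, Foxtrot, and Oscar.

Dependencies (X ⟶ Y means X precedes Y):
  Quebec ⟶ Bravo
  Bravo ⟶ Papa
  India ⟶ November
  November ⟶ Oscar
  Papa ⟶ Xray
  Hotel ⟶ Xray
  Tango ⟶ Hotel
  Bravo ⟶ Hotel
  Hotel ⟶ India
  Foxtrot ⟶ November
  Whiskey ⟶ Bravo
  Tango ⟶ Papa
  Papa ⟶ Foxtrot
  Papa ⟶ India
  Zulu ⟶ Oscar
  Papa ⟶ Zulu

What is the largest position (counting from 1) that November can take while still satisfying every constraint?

11

The only operation forced after November (directly or by a chain) is Oscar.
With 1 mandatory successor out of 12 operations total, the latest slot for November is 12−1 = 11, and it's reachable by doing all non-successors before November.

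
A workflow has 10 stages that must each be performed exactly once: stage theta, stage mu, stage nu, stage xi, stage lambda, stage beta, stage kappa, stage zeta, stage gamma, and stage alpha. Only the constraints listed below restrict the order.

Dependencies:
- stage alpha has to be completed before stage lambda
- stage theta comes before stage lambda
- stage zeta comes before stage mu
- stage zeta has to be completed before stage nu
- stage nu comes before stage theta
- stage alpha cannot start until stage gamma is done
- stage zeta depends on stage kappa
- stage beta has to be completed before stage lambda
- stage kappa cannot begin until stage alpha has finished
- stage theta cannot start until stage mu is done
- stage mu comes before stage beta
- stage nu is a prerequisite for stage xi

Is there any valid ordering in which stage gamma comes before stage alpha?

Every valid ordering already has stage gamma before stage alpha (the constraints require it), so in particular at least one does.

Yes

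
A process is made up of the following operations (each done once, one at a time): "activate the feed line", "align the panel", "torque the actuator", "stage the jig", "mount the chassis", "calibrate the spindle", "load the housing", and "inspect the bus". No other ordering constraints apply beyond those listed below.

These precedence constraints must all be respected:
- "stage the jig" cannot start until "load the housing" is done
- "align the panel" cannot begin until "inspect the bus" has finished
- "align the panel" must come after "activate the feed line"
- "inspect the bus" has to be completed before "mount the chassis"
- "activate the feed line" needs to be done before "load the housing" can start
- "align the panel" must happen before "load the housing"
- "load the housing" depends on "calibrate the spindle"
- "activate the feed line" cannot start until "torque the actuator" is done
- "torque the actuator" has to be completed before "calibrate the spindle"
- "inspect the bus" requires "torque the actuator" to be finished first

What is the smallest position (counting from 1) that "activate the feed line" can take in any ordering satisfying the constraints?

2

The only operation forced before "activate the feed line" (directly or transitively) is "torque the actuator".
So at minimum 1 operation comes before "activate the feed line", putting "activate the feed line" no earlier than position 2. That position is achievable by scheduling exactly that predecessor first.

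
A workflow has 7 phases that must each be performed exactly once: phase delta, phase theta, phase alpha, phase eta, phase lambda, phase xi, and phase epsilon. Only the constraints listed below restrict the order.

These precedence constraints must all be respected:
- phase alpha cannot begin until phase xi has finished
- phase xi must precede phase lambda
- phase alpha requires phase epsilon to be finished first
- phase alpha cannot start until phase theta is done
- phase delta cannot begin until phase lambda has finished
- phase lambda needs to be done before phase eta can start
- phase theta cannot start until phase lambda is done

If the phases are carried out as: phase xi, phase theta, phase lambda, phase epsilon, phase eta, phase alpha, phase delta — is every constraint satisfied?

No

In the proposed order, phase theta appears before phase lambda.
But one of the constraints requires phase lambda before phase theta, so this ordering violates it.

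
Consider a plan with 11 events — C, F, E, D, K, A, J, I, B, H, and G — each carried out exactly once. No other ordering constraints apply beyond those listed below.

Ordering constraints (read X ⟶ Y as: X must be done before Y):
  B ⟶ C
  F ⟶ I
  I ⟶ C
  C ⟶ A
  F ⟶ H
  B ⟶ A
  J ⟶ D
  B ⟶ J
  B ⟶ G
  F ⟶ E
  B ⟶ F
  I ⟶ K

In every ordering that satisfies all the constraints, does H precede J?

H and J are not related by any chain of constraints.
So H can come before J or after — it is not forced.

No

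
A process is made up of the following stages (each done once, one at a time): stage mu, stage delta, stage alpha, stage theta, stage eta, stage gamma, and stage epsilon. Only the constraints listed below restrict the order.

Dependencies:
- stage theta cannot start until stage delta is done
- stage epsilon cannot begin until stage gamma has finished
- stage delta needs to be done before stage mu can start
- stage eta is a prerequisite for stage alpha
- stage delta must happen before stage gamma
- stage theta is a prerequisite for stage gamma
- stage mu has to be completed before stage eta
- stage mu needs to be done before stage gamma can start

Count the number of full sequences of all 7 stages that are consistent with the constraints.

Only stage delta has no prerequisites, so it must go first.
Systematically extending each partial ordering one stage at a time and counting, there are 16 complete orderings.

16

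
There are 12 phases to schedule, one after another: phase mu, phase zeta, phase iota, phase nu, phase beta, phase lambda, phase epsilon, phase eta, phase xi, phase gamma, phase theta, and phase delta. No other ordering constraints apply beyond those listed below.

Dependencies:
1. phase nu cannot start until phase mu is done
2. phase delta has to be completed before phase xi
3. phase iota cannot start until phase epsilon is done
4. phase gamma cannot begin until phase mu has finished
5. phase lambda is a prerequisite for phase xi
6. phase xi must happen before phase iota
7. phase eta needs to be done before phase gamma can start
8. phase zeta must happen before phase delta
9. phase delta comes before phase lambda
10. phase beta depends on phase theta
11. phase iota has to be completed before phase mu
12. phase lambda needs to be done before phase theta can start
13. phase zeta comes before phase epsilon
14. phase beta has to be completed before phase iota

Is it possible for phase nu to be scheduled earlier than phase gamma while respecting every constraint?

Yes

The constraints leave phase nu and phase gamma unordered relative to each other; nothing requires phase gamma earlier.
So a valid ordering placing phase nu earlier than phase gamma exists.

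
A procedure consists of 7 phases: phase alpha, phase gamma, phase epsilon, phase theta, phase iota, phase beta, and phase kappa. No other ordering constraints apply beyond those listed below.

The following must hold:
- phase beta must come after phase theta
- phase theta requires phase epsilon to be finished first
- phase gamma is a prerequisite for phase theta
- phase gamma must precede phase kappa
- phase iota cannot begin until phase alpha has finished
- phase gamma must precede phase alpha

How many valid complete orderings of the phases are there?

90

The phases with no prerequisites are phase gamma, phase epsilon; any of them can be placed first.
Enumerating by repeatedly choosing an available phase (one whose prerequisites are all placed) gives 90 distinct complete orderings.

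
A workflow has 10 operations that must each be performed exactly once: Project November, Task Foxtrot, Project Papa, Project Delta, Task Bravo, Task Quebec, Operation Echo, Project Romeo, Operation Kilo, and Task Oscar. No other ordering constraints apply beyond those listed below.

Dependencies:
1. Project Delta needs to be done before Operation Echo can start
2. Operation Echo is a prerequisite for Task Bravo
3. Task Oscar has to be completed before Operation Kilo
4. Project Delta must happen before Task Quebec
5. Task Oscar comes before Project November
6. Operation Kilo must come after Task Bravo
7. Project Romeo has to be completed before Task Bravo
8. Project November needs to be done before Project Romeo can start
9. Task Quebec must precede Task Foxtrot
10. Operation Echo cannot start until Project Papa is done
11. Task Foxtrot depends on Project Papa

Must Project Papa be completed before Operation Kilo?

Yes

Chaining the stated constraints: Project Papa → Operation Echo → Task Bravo → Operation Kilo.
Hence Project Papa necessarily comes before Operation Kilo.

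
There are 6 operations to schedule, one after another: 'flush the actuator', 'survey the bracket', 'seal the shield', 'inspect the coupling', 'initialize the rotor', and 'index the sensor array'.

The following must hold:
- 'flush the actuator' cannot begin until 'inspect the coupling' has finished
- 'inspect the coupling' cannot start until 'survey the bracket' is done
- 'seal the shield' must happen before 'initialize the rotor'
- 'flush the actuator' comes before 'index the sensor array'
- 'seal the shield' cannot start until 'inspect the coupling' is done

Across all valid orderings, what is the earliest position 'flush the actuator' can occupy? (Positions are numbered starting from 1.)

The operations that are forced before 'flush the actuator', directly or transitively, are 'survey the bracket', 'inspect the coupling'. That's 2 operations.
So at minimum 2 operations come before 'flush the actuator', putting 'flush the actuator' no earlier than position 3. That position is achievable by scheduling exactly those predecessors first.

3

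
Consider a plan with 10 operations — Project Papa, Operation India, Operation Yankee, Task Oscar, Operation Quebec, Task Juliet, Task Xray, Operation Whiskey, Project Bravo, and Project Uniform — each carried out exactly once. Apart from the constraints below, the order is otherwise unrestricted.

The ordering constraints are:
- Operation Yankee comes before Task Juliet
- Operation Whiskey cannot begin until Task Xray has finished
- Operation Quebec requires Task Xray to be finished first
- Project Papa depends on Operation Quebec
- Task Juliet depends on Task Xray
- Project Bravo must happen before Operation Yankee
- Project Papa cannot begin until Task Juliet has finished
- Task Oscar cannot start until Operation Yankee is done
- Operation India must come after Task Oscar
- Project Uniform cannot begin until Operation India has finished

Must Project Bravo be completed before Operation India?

Following the dependencies: Project Bravo → Operation Yankee → Task Oscar → Operation India.
So Project Bravo must precede Operation India in any valid ordering.

Yes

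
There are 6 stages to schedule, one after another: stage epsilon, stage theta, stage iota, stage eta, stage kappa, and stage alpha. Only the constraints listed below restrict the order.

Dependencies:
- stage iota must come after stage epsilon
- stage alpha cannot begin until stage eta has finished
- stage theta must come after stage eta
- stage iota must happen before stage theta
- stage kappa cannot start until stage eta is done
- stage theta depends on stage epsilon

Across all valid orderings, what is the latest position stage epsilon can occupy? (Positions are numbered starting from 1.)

Every stage that must follow stage epsilon has to come after it. Tracing all chains starting from stage epsilon, those stages are: stage theta, stage iota — 2 in total.
So at least 2 stages follow stage epsilon, putting stage epsilon no later than position 4. That position is achievable by scheduling everything else first.

4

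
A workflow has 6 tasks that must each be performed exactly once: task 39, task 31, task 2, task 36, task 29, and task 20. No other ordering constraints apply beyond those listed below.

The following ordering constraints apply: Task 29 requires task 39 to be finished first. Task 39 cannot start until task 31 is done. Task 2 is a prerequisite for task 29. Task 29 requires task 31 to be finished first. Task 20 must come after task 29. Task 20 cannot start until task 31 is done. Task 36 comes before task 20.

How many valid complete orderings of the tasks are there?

15

3 tasks have no prerequisites (task 31, task 2, task 36), so any of them could come first.
Enumerating by repeatedly choosing an available task (one whose prerequisites are all placed) gives 15 distinct complete orderings.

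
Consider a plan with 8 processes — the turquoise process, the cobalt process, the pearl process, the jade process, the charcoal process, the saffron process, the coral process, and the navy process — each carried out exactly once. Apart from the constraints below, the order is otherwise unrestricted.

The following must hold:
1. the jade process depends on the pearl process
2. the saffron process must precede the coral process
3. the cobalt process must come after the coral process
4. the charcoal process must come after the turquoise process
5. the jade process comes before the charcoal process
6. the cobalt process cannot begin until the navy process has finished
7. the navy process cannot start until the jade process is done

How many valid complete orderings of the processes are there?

217

3 processes have no prerequisites (the turquoise process, the pearl process, the saffron process), so any of them could come first.
Enumerating by repeatedly choosing an available process (one whose prerequisites are all placed) gives 217 distinct complete orderings.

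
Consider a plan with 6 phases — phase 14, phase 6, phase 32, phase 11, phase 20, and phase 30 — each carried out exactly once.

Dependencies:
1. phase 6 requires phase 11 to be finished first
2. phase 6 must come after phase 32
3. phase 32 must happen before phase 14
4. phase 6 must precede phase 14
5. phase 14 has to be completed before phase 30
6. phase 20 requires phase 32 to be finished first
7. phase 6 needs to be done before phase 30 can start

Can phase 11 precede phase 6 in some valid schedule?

The constraints force phase 11 before phase 6, so yes — every valid ordering has phase 11 earlier.

Yes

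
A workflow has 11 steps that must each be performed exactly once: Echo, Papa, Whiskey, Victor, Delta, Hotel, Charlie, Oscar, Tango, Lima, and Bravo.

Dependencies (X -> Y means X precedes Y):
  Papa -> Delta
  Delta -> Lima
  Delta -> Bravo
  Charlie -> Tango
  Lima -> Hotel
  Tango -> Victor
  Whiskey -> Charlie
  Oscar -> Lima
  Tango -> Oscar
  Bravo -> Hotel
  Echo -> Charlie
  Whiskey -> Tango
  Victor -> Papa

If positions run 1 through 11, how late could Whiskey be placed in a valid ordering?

The steps that are forced after Whiskey, directly or by a chain of constraints, are Papa, Victor, Delta, Hotel, Charlie, Oscar, Tango, Lima, Bravo. That's 9 steps.
With 9 mandatory successors out of 11 steps total, the latest slot for Whiskey is 11−9 = 2, and it's reachable by doing all non-successors before Whiskey.

2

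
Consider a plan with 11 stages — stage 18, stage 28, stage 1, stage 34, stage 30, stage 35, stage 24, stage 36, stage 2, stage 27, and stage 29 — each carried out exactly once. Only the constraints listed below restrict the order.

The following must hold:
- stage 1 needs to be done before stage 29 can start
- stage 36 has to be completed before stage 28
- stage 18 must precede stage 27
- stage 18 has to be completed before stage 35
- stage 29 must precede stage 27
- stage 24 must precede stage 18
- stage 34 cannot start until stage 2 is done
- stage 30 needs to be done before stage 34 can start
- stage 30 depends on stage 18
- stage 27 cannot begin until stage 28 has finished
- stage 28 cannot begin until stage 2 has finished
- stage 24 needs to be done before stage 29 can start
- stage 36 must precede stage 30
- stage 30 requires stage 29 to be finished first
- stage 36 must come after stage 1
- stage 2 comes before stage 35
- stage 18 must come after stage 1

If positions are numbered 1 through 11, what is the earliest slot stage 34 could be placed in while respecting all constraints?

8

The stages that are forced before stage 34, directly or transitively, are stage 18, stage 1, stage 30, stage 24, stage 36, stage 2, stage 29. That's 7 stages.
So at minimum 7 stages come before stage 34, putting stage 34 no earlier than position 8. That position is achievable by scheduling exactly those predecessors first.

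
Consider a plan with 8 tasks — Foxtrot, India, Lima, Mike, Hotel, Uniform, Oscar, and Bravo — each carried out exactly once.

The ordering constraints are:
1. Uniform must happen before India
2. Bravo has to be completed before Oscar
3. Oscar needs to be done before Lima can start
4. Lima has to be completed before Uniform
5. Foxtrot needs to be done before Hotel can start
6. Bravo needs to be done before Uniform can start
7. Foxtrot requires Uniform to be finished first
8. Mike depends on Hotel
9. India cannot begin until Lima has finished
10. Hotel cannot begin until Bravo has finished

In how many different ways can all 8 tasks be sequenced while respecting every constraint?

Only Bravo has no prerequisites, so it must go first.
Enumerating by repeatedly choosing an available task (one whose prerequisites are all placed) gives 4 distinct complete orderings.

4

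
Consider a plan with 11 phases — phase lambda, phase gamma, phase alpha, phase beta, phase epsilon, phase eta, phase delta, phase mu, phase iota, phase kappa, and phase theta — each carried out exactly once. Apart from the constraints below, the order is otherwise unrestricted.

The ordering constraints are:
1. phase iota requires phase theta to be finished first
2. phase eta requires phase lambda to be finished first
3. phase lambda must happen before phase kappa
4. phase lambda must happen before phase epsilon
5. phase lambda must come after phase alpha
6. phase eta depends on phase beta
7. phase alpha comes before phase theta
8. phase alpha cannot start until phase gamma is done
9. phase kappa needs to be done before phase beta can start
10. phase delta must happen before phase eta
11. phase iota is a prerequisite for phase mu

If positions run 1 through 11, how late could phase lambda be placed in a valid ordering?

7

Following every chain forward from phase lambda, the phases that must come later are phase beta, phase epsilon, phase eta, phase kappa — 4 of them.
So at least 4 phases follow phase lambda, putting phase lambda no later than position 7. That position is achievable by scheduling everything else first.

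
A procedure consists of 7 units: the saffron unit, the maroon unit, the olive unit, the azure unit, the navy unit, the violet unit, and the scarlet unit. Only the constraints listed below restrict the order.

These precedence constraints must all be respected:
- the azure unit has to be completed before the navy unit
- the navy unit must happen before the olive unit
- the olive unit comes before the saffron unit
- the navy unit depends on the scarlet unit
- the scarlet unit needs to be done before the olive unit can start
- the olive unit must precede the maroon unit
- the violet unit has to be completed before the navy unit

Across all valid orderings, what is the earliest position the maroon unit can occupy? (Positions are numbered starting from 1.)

6

Working backwards through the constraints from the maroon unit, its full set of required predecessors is the olive unit, the azure unit, the navy unit, the violet unit, the scarlet unit — 5 of them.
So at minimum 5 units come before the maroon unit, putting the maroon unit no earlier than position 6. That position is achievable by scheduling exactly those predecessors first.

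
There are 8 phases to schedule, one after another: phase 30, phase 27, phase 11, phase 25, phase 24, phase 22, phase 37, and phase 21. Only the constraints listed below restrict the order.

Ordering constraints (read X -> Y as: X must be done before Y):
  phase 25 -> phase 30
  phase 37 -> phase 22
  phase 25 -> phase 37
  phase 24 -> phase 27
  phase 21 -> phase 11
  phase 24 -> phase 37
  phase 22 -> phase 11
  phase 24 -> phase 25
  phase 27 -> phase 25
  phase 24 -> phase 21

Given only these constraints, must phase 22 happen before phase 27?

There is a chain phase 27 → phase 25 → phase 37 → phase 22, which puts phase 27 before phase 22.
So phase 22 never precedes phase 27.

No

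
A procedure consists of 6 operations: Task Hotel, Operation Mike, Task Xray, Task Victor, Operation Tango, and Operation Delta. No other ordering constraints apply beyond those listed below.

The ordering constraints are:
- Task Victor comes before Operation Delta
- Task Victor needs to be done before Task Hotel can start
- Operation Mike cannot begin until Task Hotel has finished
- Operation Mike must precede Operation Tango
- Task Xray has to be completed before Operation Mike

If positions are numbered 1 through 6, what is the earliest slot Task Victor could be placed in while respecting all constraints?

No constraint forces any other operation before Task Victor, so it can be placed first.

1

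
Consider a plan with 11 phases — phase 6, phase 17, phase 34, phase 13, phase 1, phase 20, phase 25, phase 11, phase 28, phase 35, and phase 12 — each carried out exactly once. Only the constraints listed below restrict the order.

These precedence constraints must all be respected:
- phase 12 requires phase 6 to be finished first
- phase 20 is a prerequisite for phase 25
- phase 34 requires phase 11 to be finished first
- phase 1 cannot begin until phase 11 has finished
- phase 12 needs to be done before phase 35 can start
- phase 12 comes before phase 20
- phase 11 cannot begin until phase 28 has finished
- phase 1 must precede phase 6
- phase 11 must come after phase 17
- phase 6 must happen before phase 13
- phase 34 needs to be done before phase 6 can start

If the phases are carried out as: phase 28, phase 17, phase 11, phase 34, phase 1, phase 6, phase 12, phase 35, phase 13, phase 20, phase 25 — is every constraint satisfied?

Checking each listed constraint against this order: for instance, phase 6 is in position 6 and phase 13 in position 9, so that constraint holds — and the remaining constraints check out the same way.

Yes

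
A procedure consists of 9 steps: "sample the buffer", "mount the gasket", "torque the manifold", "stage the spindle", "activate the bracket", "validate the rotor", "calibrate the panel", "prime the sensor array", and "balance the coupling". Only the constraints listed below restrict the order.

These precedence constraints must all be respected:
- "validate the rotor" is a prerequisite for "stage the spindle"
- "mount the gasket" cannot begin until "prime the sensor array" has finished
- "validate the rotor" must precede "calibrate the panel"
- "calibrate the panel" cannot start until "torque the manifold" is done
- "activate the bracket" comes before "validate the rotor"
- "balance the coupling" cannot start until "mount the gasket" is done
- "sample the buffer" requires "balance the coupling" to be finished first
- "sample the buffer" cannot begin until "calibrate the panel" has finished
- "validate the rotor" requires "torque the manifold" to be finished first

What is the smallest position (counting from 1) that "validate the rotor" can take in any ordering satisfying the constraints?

Working backwards through the constraints from "validate the rotor", its full set of required predecessors is "torque the manifold", "activate the bracket" — 2 of them.
With 2 mandatory predecessors, the earliest "validate the rotor" can sit is position 2+1 = 3, and placing just those 2 first achieves it.

3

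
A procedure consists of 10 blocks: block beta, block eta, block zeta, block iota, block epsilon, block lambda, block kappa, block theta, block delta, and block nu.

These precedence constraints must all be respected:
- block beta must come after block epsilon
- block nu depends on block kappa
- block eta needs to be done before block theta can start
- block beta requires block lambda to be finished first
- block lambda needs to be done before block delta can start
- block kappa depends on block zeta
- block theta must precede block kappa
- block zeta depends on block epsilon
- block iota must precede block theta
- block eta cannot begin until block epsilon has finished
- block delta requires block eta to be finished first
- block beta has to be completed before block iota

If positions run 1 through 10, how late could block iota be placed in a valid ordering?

7

Every block that must follow block iota has to come after it. Tracing all chains starting from block iota, those blocks are: block kappa, block theta, block nu — 3 in total.
So at least 3 blocks follow block iota, putting block iota no later than position 7. That position is achievable by scheduling everything else first.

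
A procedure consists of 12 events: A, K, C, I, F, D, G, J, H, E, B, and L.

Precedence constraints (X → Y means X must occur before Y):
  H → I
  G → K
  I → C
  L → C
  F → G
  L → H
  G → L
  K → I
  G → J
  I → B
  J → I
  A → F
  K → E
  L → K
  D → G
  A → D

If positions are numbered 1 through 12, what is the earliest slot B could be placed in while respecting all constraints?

10

Every event that must precede B has to come before it. Tracing all chains that end at B, those events are: A, K, I, F, D, G, J, H, L — 9 in total.
So at minimum 9 events come before B, putting B no earlier than position 10. That position is achievable by scheduling exactly those predecessors first.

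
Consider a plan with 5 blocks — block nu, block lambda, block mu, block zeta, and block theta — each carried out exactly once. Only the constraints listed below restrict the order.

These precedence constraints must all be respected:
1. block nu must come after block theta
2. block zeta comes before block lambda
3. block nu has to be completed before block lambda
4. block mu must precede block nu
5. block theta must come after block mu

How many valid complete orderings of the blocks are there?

4

The blocks with no prerequisites are block mu, block zeta; any of them can be placed first.
Enumerating by repeatedly choosing an available block (one whose prerequisites are all placed) gives 4 distinct complete orderings.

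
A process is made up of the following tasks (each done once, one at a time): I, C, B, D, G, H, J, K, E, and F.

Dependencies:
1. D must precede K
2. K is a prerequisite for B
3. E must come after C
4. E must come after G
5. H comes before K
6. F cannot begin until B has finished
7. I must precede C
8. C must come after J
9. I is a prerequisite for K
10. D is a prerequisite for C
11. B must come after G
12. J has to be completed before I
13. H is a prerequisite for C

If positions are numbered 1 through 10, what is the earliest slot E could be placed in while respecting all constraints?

Every task that must precede E has to come before it. Tracing all chains that end at E, those tasks are: I, C, D, G, H, J — 6 in total.
With 6 mandatory predecessors, the earliest E can sit is position 6+1 = 7, and placing just those 6 first achieves it.

7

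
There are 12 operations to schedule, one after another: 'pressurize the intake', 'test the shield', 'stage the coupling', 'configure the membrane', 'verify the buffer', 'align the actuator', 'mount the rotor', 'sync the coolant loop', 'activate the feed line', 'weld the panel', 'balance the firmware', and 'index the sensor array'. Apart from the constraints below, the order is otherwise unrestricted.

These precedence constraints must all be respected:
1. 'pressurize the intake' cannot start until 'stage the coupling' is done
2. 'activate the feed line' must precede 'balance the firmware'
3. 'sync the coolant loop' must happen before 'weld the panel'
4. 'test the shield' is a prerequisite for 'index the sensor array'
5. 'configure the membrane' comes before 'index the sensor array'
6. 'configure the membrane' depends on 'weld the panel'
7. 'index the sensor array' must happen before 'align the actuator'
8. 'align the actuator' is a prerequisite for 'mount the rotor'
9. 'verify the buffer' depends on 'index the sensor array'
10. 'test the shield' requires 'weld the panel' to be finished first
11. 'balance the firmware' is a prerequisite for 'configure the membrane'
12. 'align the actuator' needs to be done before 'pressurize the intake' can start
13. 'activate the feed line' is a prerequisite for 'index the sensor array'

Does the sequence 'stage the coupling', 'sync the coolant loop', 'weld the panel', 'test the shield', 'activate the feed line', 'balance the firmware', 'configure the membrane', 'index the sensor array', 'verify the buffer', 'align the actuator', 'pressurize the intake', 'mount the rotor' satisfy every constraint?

Yes

Every stated constraint is respected: 'stage the coupling' sits at position 1, ahead of 'pressurize the intake' at position 11, and each of the other listed pairs likewise has the predecessor earlier in the sequence.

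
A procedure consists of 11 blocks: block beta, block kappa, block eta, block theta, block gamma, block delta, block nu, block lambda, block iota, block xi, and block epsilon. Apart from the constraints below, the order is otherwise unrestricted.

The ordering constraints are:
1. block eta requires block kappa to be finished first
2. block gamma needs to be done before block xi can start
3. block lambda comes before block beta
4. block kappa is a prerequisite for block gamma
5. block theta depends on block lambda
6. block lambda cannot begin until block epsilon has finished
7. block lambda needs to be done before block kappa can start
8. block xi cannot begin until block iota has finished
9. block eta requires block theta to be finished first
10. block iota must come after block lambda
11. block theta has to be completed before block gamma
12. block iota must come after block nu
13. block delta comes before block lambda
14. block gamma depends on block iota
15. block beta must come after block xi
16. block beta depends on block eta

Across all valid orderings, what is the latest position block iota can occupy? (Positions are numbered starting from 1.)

8

Every block that must follow block iota has to come after it. Tracing all chains starting from block iota, those blocks are: block beta, block gamma, block xi — 3 in total.
With 3 mandatory successors out of 11 blocks total, the latest slot for block iota is 11−3 = 8, and it's reachable by doing all non-successors before block iota.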